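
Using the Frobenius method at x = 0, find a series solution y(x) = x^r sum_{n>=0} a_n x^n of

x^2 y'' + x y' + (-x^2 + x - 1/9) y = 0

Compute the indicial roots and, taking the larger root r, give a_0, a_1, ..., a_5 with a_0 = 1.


Write in Frobenius form y'' + (p(x)/x) y' + (q(x)/x^2) y = 0:
  p(x) = 1,  q(x) = -x^2 + x - 1/9.
Indicial equation: r(r-1) + (1) r + (-1/9) = 0 -> roots r_1 = 1/3, r_2 = -1/3.
Take r = r_1 = 1/3. Let y(x) = x^r sum_{n>=0} a_n x^n with a_0 = 1.
Substitute y = x^r sum a_n x^n and match x^{r+n}. The recurrence is
  D(n) a_n + 1 a_{n-1} - 1 a_{n-2} = 0,  where D(n) = (r+n)(r+n-1) + (1)(r+n) + (-1/9).
  a_n = [-1 a_{n-1} + 1 a_{n-2}] / D(n).
Since the indicial polynomial factors as (r - r_1)(r - r_2), D(n) = (r_1 + n - r_1)(r_1 + n - r_2) = n(n + 2/3).
Evaluating step by step (a_0 = 1):
  n = 1: D(1) = 1(1 + 2/3) = 5/3; numerator = -1(1) = -1; a_1 = (-1)/(5/3) = -3/5
  n = 2: D(2) = 2(2 + 2/3) = 16/3; numerator = -1(-3/5) + 1(1) = 8/5; a_2 = (8/5)/(16/3) = 3/10
  n = 3: D(3) = 3(3 + 2/3) = 11; numerator = -1(3/10) + 1(-3/5) = -9/10; a_3 = (-9/10)/(11) = -9/110
  n = 4: D(4) = 4(4 + 2/3) = 56/3; numerator = -1(-9/110) + 1(3/10) = 21/55; a_4 = (21/55)/(56/3) = 9/440
  n = 5: D(5) = 5(5 + 2/3) = 85/3; numerator = -1(9/440) + 1(-9/110) = -9/88; a_5 = (-9/88)/(85/3) = -27/7480

r = 1/3; a_0 = 1; a_1 = -3/5; a_2 = 3/10; a_3 = -9/110; a_4 = 9/440; a_5 = -27/7480


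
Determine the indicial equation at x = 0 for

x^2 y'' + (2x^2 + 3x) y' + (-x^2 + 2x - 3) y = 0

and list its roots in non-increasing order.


Divide by x^2 to reach normal form y'' + P_1(x) y' + P_2(x) y = 0 with P_1(x) = 2 + 3/x and P_2(x) = -1 + 2/x - 3/x^2.
x = 0 is a singular point because the y'-coefficient 2 + 3/x has a pole at x = 0 and the y-coefficient -1 + 2/x - 3/x^2 has a pole at x = 0.
It is a regular singular point because x P_1(x) = p(x) = 2x + 3 and x^2 P_2(x) = q(x) = -x^2 + 2x - 3 are polynomials, hence analytic at x = 0.
p(0) = 3,  q(0) = -3.
Indicial equation: r(r-1) + p(0) r + q(0) = 0, i.e. r^2 + (p(0) - 1) r + q(0) = 0, i.e. r^2 + 2 r - 3 = 0.
Discriminant: (2)^2 - 4(-3) = 16, so r = (-2 ± 4)/2.
Solving: r_1 = 1, r_2 = -3.

indicial: r^2 + 2 r - 3 = 0; roots r_1 = 1, r_2 = -3


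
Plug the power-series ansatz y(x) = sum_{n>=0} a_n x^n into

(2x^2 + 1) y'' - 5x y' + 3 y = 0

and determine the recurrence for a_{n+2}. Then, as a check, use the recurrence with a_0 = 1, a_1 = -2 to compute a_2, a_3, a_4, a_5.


Substitute y = sum_n a_n x^n.
(1 + 2 x^2) y'' contributes (n+2)(n+1) a_{n+2} + 2 n(n-1) a_n at x^n.
-5 x y'(x) contributes -5 n a_n at x^n.
3 y(x) contributes 3 a_n at x^n.
Matching x^n: (n+2)(n+1) a_{n+2} + (2 n(n-1) - 5 n + 3) a_n = 0.
Thus a_{n+2} = (-2 n(n-1) + 5 n - 3) / ((n+1)(n+2)) * a_n.

Check with a_0 = 1, a_1 = -2 (apply the recurrence for n = 0, 1, 2, 3): a_0 = 1, a_1 = -2, a_2 = -3/2, a_3 = -2/3, a_4 = -3/8, a_5 = 0.

a_(n+2) = (-2 n(n-1) + 5 n - 3) / ((n+1)(n+2)) * a_n; check: a_0 = 1, a_1 = -2, a_2 = -3/2, a_3 = -2/3, a_4 = -3/8, a_5 = 0


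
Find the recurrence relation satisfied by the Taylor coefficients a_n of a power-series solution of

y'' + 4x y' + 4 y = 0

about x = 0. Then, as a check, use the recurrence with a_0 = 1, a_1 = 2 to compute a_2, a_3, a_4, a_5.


Substitute y = sum_n a_n x^n.
y''(x) has coefficient (n+2)(n+1) a_{n+2} at x^n;
4 x y'(x) has coefficient 4 n a_n at x^n (shift);
4 y(x) has coefficient 4 a_n at x^n.
Matching x^n: (n+2)(n+1) a_{n+2} + (4n + 4) a_n = 0.
Thus a_{n+2} = (-4n - 4) / ((n+1)(n+2)) * a_n.

Check with a_0 = 1, a_1 = 2 (apply the recurrence for n = 0, 1, 2, 3): a_0 = 1, a_1 = 2, a_2 = -2, a_3 = -8/3, a_4 = 2, a_5 = 32/15.

a_(n+2) = (-4n - 4) / ((n+1)(n+2)) * a_n; check: a_0 = 1, a_1 = 2, a_2 = -2, a_3 = -8/3, a_4 = 2, a_5 = 32/15


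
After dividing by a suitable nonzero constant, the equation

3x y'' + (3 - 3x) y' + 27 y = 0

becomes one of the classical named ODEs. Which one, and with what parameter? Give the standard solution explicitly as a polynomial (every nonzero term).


All three coefficients share the factor 3; dividing through by 3 gives  x y'' + (1 - x) y' + 9 y = 0.
This matches the Laguerre equation x y'' + (1 - x) y' + n y = 0 with n = 9; the polynomial solution is L_9(x).
With y = sum_k a_k x^k, matching x^k gives (k+1)k a_{k+1} + (k+1) a_{k+1} - k a_k + n a_k = 0, i.e. (k+1)^2 a_{k+1} = (k - n) a_k = (k - 9) a_k. The right side vanishes at k = 9, so the series terminates at degree 9.
Standard normalization L_n(0) = 1 gives a_0 = 1. Work upward with a_{k+1} = (k - 9) a_k / (k+1)^2:
  a_1 = (0 - 9)(1) / 1^2 = -9/1 = -9
  a_2 = (1 - 9)(-9) / 2^2 = 72/4 = 18
  a_3 = (2 - 9)(18) / 3^2 = -126/9 = -14
  a_4 = (3 - 9)(-14) / 4^2 = 84/16 = 21/4
  a_5 = (4 - 9)(21/4) / 5^2 = (-105/4)/25 = -21/20
  a_6 = (5 - 9)(-21/20) / 6^2 = (21/5)/36 = 7/60
  a_7 = (6 - 9)(7/60) / 7^2 = (-7/20)/49 = -1/140
  a_8 = (7 - 9)(-1/140) / 8^2 = (1/70)/64 = 1/4480
  a_9 = (8 - 9)(1/4480) / 9^2 = (-1/4480)/81 = -1/362880
Hence L_9(x) = -x^9/362880 + x^8/4480 - x^7/140 + 7 x^6/60 - 21 x^5/20 + 21 x^4/4 - 14 x^3 + 18 x^2 - 9 x + 1.

L_9(x); series = -x^9/362880 + x^8/4480 - x^7/140 + 7 x^6/60 - 21 x^5/20 + 21 x^4/4 - 14 x^3 + 18 x^2 - 9 x + 1


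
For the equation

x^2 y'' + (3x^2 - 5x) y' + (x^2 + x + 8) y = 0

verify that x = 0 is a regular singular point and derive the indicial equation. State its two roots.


Divide by x^2 to reach normal form y'' + P_1(x) y' + P_2(x) y = 0 with P_1(x) = 3 - 5/x and P_2(x) = 1 + 1/x + 8/x^2.
x = 0 is a singular point because the y'-coefficient 3 - 5/x has a pole at x = 0 and the y-coefficient 1 + 1/x + 8/x^2 has a pole at x = 0.
It is a regular singular point because x P_1(x) = p(x) = 3x - 5 and x^2 P_2(x) = q(x) = x^2 + x + 8 are polynomials, hence analytic at x = 0.
p(0) = -5,  q(0) = 8.
Indicial equation: r(r-1) + p(0) r + q(0) = 0, i.e. r^2 + (p(0) - 1) r + q(0) = 0, i.e. r^2 - 6 r + 8 = 0.
Discriminant: (-6)^2 - 4(8) = 4, so r = (6 ± 2)/2.
Solving: r_1 = 4, r_2 = 2.

indicial: r^2 - 6 r + 8 = 0; roots r_1 = 4, r_2 = 2


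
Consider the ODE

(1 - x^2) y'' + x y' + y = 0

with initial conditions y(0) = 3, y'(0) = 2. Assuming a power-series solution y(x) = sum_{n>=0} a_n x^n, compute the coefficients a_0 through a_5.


Ansatz: y(x) = sum_{n>=0} a_n x^n, so y'(x) = sum_{n>=1} n a_n x^(n-1) and y''(x) = sum_{n>=2} n(n-1) a_n x^(n-2).
Substitute into P(x) y'' + Q(x) y' + R(x) y = 0 with P(x) = 1 - x^2, Q(x) = x, R(x) = 1, and match powers of x.
Initial conditions: a_0 = 3, a_1 = 2.
Setting the coefficient of each power of x to zero and solving order by order (substituting the coefficients already found):
  x^0: 2 a_2 + a_0 = 0  ->  2 a_2 = -a_0 = -3  ->  a_2 = -3/2
  x^1: 6 a_3 + 2 a_1 = 0  ->  6 a_3 = -2 a_1 = -4  ->  a_3 = -2/3
  x^2: 12 a_4 + a_2 = 0  ->  12 a_4 = -a_2 = 3/2  ->  a_4 = 1/8
  x^3: 20 a_5 - 2 a_3 = 0  ->  20 a_5 = 2 a_3 = -4/3  ->  a_5 = -1/15
Truncated series: y(x) = 3 + 2 x - (3/2) x^2 - (2/3) x^3 + (1/8) x^4 - (1/15) x^5 + O(x^6).

a_0 = 3; a_1 = 2; a_2 = -3/2; a_3 = -2/3; a_4 = 1/8; a_5 = -1/15


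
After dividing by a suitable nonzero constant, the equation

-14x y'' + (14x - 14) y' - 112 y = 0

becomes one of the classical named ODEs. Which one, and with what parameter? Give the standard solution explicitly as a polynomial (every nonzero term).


All three coefficients share the factor -14; dividing through by -14 gives  x y'' + (1 - x) y' + 8 y = 0.
This matches the Laguerre equation x y'' + (1 - x) y' + n y = 0 with n = 8; the polynomial solution is L_8(x).
With y = sum_k a_k x^k, matching x^k gives (k+1)k a_{k+1} + (k+1) a_{k+1} - k a_k + n a_k = 0, i.e. (k+1)^2 a_{k+1} = (k - n) a_k = (k - 8) a_k. The right side vanishes at k = 8, so the series terminates at degree 8.
Standard normalization L_n(0) = 1 gives a_0 = 1. Work upward with a_{k+1} = (k - 8) a_k / (k+1)^2:
  a_1 = (0 - 8)(1) / 1^2 = -8/1 = -8
  a_2 = (1 - 8)(-8) / 2^2 = 56/4 = 14
  a_3 = (2 - 8)(14) / 3^2 = -84/9 = -28/3
  a_4 = (3 - 8)(-28/3) / 4^2 = (140/3)/16 = 35/12
  a_5 = (4 - 8)(35/12) / 5^2 = (-35/3)/25 = -7/15
  a_6 = (5 - 8)(-7/15) / 6^2 = (7/5)/36 = 7/180
  a_7 = (6 - 8)(7/180) / 7^2 = (-7/90)/49 = -1/630
  a_8 = (7 - 8)(-1/630) / 8^2 = (1/630)/64 = 1/40320
Hence L_8(x) = x^8/40320 - x^7/630 + 7 x^6/180 - 7 x^5/15 + 35 x^4/12 - 28 x^3/3 + 14 x^2 - 8 x + 1.

L_8(x); series = x^8/40320 - x^7/630 + 7 x^6/180 - 7 x^5/15 + 35 x^4/12 - 28 x^3/3 + 14 x^2 - 8 x + 1


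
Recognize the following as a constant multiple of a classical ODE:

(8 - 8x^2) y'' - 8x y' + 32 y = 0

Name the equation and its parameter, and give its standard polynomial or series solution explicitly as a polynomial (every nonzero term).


All three coefficients share the factor 8; dividing through by 8 gives  (1 - x^2) y'' - x y' + 4 y = 0.
This matches the Chebyshev equation (1 - x^2) y'' - x y' + n^2 y = 0 (note the -x y' term, not -2x y') with n^2 = 4, so n = 2; the polynomial solution is T_2(x).
With y = sum_k a_k x^k, matching x^k gives (k+2)(k+1) a_{k+2} = (k^2 - n^2) a_k = (k - 2)(k + 2) a_k. The right side vanishes at k = 2, so the series with the parity of 2 terminates at degree 2.
Standard normalization: leading coefficient of T_n is 2^(n-1), so a_2 = 2^1 = 2. Work downward with a_k = (k+1)(k+2) a_{k+2} / ((k - 2)(k + 2)):
  a_0 = (1)(2)(2) / ((0 - 2)(0 + 2)) = 4/(-4) = -1
Hence T_2(x) = 2 x^2 - 1.

T_2(x); series = 2 x^2 - 1


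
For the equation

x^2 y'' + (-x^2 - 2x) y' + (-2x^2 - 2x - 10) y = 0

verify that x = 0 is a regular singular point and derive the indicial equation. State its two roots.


Divide by x^2 to reach normal form y'' + P_1(x) y' + P_2(x) y = 0 with P_1(x) = -1 - 2/x and P_2(x) = -2 - 2/x - 10/x^2.
x = 0 is a singular point because the y'-coefficient -1 - 2/x has a pole at x = 0 and the y-coefficient -2 - 2/x - 10/x^2 has a pole at x = 0.
It is a regular singular point because x P_1(x) = p(x) = -x - 2 and x^2 P_2(x) = q(x) = -2x^2 - 2x - 10 are polynomials, hence analytic at x = 0.
p(0) = -2,  q(0) = -10.
Indicial equation: r(r-1) + p(0) r + q(0) = 0, i.e. r^2 + (p(0) - 1) r + q(0) = 0, i.e. r^2 - 3 r - 10 = 0.
Discriminant: (-3)^2 - 4(-10) = 49, so r = (3 ± 7)/2.
Solving: r_1 = 5, r_2 = -2.

indicial: r^2 - 3 r - 10 = 0; roots r_1 = 5, r_2 = -2


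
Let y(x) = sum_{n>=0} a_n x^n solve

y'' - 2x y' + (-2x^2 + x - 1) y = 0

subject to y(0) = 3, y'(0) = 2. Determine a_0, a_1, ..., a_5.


Ansatz: y(x) = sum_{n>=0} a_n x^n, so y'(x) = sum_{n>=1} n a_n x^(n-1) and y''(x) = sum_{n>=2} n(n-1) a_n x^(n-2).
Substitute into P(x) y'' + Q(x) y' + R(x) y = 0 with P(x) = 1, Q(x) = -2x, R(x) = -2x^2 + x - 1, and match powers of x.
Initial conditions: a_0 = 3, a_1 = 2.
Setting the coefficient of each power of x to zero and solving order by order (substituting the coefficients already found):
  x^0: 2 a_2 - a_0 = 0  ->  2 a_2 = a_0 = 3  ->  a_2 = 3/2
  x^1: 6 a_3 - 3 a_1 + a_0 = 0  ->  6 a_3 = 3 a_1 - a_0 = 3  ->  a_3 = 1/2
  x^2: 12 a_4 - 5 a_2 + a_1 - 2 a_0 = 0  ->  12 a_4 = 5 a_2 - a_1 + 2 a_0 = 23/2  ->  a_4 = 23/24
  x^3: 20 a_5 - 7 a_3 + a_2 - 2 a_1 = 0  ->  20 a_5 = 7 a_3 - a_2 + 2 a_1 = 6  ->  a_5 = 3/10
Truncated series: y(x) = 3 + 2 x + (3/2) x^2 + (1/2) x^3 + (23/24) x^4 + (3/10) x^5 + O(x^6).

a_0 = 3; a_1 = 2; a_2 = 3/2; a_3 = 1/2; a_4 = 23/24; a_5 = 3/10


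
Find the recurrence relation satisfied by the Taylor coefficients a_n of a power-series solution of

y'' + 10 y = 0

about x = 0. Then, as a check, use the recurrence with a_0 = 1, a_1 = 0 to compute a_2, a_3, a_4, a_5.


Substitute y = sum_n a_n x^n into y'' + (const) y = 0.
y''(x) = sum_{n>=0} (n+2)(n+1) a_{n+2} x^n.
The ODE becomes sum_n [(n+2)(n+1) a_{n+2} + 10 a_n] x^n = 0.
Setting each coefficient to zero gives the recurrence:
  (n+2)(n+1) a_{n+2} + 10 a_n = 0,
  a_{n+2} = -10 / ((n+1)(n+2)) a_n.

Check with a_0 = 1, a_1 = 0 (apply the recurrence for n = 0, 1, 2, 3): a_0 = 1, a_1 = 0, a_2 = -5, a_3 = 0, a_4 = 25/6, a_5 = 0.

a_{n+2} = -10/((n+1)(n+2)) * a_n; check: a_0 = 1, a_1 = 0, a_2 = -5, a_3 = 0, a_4 = 25/6, a_5 = 0


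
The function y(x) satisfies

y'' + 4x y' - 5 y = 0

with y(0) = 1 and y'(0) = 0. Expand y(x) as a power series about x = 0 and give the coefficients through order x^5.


Ansatz: y(x) = sum_{n>=0} a_n x^n, so y'(x) = sum_{n>=1} n a_n x^(n-1) and y''(x) = sum_{n>=2} n(n-1) a_n x^(n-2).
Substitute into P(x) y'' + Q(x) y' + R(x) y = 0 with P(x) = 1, Q(x) = 4x, R(x) = -5, and match powers of x.
Initial conditions: a_0 = 1, a_1 = 0.
Setting the coefficient of each power of x to zero and solving order by order (substituting the coefficients already found):
  x^0: 2 a_2 - 5 a_0 = 0  ->  2 a_2 = 5 a_0 = 5  ->  a_2 = 5/2
  x^1: 6 a_3 - a_1 = 0  ->  6 a_3 = a_1 = 0  ->  a_3 = 0
  x^2: 12 a_4 + 3 a_2 = 0  ->  12 a_4 = -3 a_2 = -15/2  ->  a_4 = -5/8
  x^3: 20 a_5 + 7 a_3 = 0  ->  20 a_5 = -7 a_3 = 0  ->  a_5 = 0
Truncated series: y(x) = 1 + (5/2) x^2 - (5/8) x^4 + O(x^6).

a_0 = 1; a_1 = 0; a_2 = 5/2; a_3 = 0; a_4 = -5/8; a_5 = 0


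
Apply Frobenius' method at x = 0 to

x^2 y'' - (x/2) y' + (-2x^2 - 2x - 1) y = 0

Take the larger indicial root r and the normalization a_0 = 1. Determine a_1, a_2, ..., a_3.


Write in Frobenius form y'' + (p(x)/x) y' + (q(x)/x^2) y = 0:
  p(x) = -1/2,  q(x) = -2x^2 - 2x - 1.
Indicial equation: r(r-1) + (-1/2) r + (-1) = 0 -> roots r_1 = 2, r_2 = -1/2.
Take r = r_1 = 2. Let y(x) = x^r sum_{n>=0} a_n x^n with a_0 = 1.
Substitute y = x^r sum a_n x^n and match x^{r+n}. The recurrence is
  D(n) a_n - 2 a_{n-1} - 2 a_{n-2} = 0,  where D(n) = (r+n)(r+n-1) + (-1/2)(r+n) + (-1).
  a_n = [2 a_{n-1} + 2 a_{n-2}] / D(n).
Since the indicial polynomial factors as (r - r_1)(r - r_2), D(n) = (r_1 + n - r_1)(r_1 + n - r_2) = n(n + 5/2).
Evaluating step by step (a_0 = 1):
  n = 1: D(1) = 1(1 + 5/2) = 7/2; numerator = 2(1) = 2; a_1 = (2)/(7/2) = 4/7
  n = 2: D(2) = 2(2 + 5/2) = 9; numerator = 2(4/7) + 2(1) = 22/7; a_2 = (22/7)/(9) = 22/63
  n = 3: D(3) = 3(3 + 5/2) = 33/2; numerator = 2(22/63) + 2(4/7) = 116/63; a_3 = (116/63)/(33/2) = 232/2079

r = 2; a_0 = 1; a_1 = 4/7; a_2 = 22/63; a_3 = 232/2079


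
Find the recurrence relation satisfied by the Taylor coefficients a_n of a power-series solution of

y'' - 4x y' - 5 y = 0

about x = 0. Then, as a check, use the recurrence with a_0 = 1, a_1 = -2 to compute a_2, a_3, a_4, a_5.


Substitute y = sum_n a_n x^n.
y''(x) has coefficient (n+2)(n+1) a_{n+2} at x^n;
-4 x y'(x) has coefficient -4 n a_n at x^n (shift);
-5 y(x) has coefficient -5 a_n at x^n.
Matching x^n: (n+2)(n+1) a_{n+2} + (-4n - 5) a_n = 0.
Thus a_{n+2} = (4n + 5) / ((n+1)(n+2)) * a_n.

Check with a_0 = 1, a_1 = -2 (apply the recurrence for n = 0, 1, 2, 3): a_0 = 1, a_1 = -2, a_2 = 5/2, a_3 = -3, a_4 = 65/24, a_5 = -51/20.

a_(n+2) = (4n + 5) / ((n+1)(n+2)) * a_n; check: a_0 = 1, a_1 = -2, a_2 = 5/2, a_3 = -3, a_4 = 65/24, a_5 = -51/20


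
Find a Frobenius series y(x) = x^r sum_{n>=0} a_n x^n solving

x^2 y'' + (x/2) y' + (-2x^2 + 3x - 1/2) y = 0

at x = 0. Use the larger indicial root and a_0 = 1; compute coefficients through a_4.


Write in Frobenius form y'' + (p(x)/x) y' + (q(x)/x^2) y = 0:
  p(x) = 1/2,  q(x) = -2x^2 + 3x - 1/2.
Indicial equation: r(r-1) + (1/2) r + (-1/2) = 0 -> roots r_1 = 1, r_2 = -1/2.
Take r = r_1 = 1. Let y(x) = x^r sum_{n>=0} a_n x^n with a_0 = 1.
Substitute y = x^r sum a_n x^n and match x^{r+n}. The recurrence is
  D(n) a_n + 3 a_{n-1} - 2 a_{n-2} = 0,  where D(n) = (r+n)(r+n-1) + (1/2)(r+n) + (-1/2).
  a_n = [-3 a_{n-1} + 2 a_{n-2}] / D(n).
Since the indicial polynomial factors as (r - r_1)(r - r_2), D(n) = (r_1 + n - r_1)(r_1 + n - r_2) = n(n + 3/2).
Evaluating step by step (a_0 = 1):
  n = 1: D(1) = 1(1 + 3/2) = 5/2; numerator = -3(1) = -3; a_1 = (-3)/(5/2) = -6/5
  n = 2: D(2) = 2(2 + 3/2) = 7; numerator = -3(-6/5) + 2(1) = 28/5; a_2 = (28/5)/(7) = 4/5
  n = 3: D(3) = 3(3 + 3/2) = 27/2; numerator = -3(4/5) + 2(-6/5) = -24/5; a_3 = (-24/5)/(27/2) = -16/45
  n = 4: D(4) = 4(4 + 3/2) = 22; numerator = -3(-16/45) + 2(4/5) = 8/3; a_4 = (8/3)/(22) = 4/33

r = 1; a_0 = 1; a_1 = -6/5; a_2 = 4/5; a_3 = -16/45; a_4 = 4/33


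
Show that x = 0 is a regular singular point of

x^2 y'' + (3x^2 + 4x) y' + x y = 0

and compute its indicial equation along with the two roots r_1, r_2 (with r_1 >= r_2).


Divide by x^2 to reach normal form y'' + P_1(x) y' + P_2(x) y = 0 with P_1(x) = 3 + 4/x and P_2(x) = 1/x.
x = 0 is a singular point because the y'-coefficient 3 + 4/x has a pole at x = 0 and the y-coefficient 1/x has a pole at x = 0.
It is a regular singular point because x P_1(x) = p(x) = 3x + 4 and x^2 P_2(x) = q(x) = x are polynomials, hence analytic at x = 0.
p(0) = 4,  q(0) = 0.
Indicial equation: r(r-1) + p(0) r + q(0) = 0, i.e. r^2 + (p(0) - 1) r + q(0) = 0, i.e. r^2 + 3 r = 0.
Discriminant: (3)^2 - 4(0) = 9, so r = (-3 ± 3)/2.
Solving: r_1 = 0, r_2 = -3.

indicial: r^2 + 3 r = 0; roots r_1 = 0, r_2 = -3


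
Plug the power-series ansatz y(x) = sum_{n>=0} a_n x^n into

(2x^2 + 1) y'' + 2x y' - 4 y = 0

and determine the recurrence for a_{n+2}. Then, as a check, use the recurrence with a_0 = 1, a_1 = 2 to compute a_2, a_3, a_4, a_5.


Substitute y = sum_n a_n x^n.
(1 + 2 x^2) y'' contributes (n+2)(n+1) a_{n+2} + 2 n(n-1) a_n at x^n.
2 x y'(x) contributes 2 n a_n at x^n.
-4 y(x) contributes -4 a_n at x^n.
Matching x^n: (n+2)(n+1) a_{n+2} + (2 n(n-1) + 2 n - 4) a_n = 0.
Thus a_{n+2} = (-2 n(n-1) - 2 n + 4) / ((n+1)(n+2)) * a_n.

Check with a_0 = 1, a_1 = 2 (apply the recurrence for n = 0, 1, 2, 3): a_0 = 1, a_1 = 2, a_2 = 2, a_3 = 2/3, a_4 = -2/3, a_5 = -7/15.

a_(n+2) = (-2 n(n-1) - 2 n + 4) / ((n+1)(n+2)) * a_n; check: a_0 = 1, a_1 = 2, a_2 = 2, a_3 = 2/3, a_4 = -2/3, a_5 = -7/15


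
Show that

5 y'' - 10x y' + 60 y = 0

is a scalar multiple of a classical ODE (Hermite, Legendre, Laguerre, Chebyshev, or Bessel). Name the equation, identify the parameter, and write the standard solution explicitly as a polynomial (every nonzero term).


All three coefficients share the factor 5; dividing through by 5 gives  y'' - 2x y' + 12 y = 0.
This matches the Hermite equation y'' - 2x y' + 2n y = 0 with 2n = 12, so n = 6; the polynomial solution is H_6(x).
With y = sum_k a_k x^k, matching x^k gives (k+2)(k+1) a_{k+2} = 2(k - n) a_k = 2(k - 6) a_k. The right side vanishes at k = 6, so the series with the parity of 6 terminates at degree 6.
Standard normalization: leading coefficient of H_n is 2^n, so a_6 = 2^6 = 64. Work downward with a_k = (k+1)(k+2) a_{k+2} / (2(k - n)):
  a_4 = (5)(6)(64) / (2(4 - 6)) = 1920/(-4) = -480
  a_2 = (3)(4)(-480) / (2(2 - 6)) = -5760/(-8) = 720
  a_0 = (1)(2)(720) / (2(0 - 6)) = 1440/(-12) = -120
Hence H_6(x) = 64 x^6 - 480 x^4 + 720 x^2 - 120.

H_6(x); series = 64 x^6 - 480 x^4 + 720 x^2 - 120


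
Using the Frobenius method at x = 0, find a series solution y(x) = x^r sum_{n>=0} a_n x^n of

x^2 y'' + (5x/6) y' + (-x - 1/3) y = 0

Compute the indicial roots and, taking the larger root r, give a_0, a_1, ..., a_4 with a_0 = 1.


Write in Frobenius form y'' + (p(x)/x) y' + (q(x)/x^2) y = 0:
  p(x) = 5/6,  q(x) = -x - 1/3.
Indicial equation: r(r-1) + (5/6) r + (-1/3) = 0 -> roots r_1 = 2/3, r_2 = -1/2.
Take r = r_1 = 2/3. Let y(x) = x^r sum_{n>=0} a_n x^n with a_0 = 1.
Substitute y = x^r sum a_n x^n and match x^{r+n}. The recurrence is
  D(n) a_n - 1 a_{n-1} = 0,  where D(n) = (r+n)(r+n-1) + (5/6)(r+n) + (-1/3).
  a_n = 1 / D(n) * a_{n-1}.
Since the indicial polynomial factors as (r - r_1)(r - r_2), D(n) = (r_1 + n - r_1)(r_1 + n - r_2) = n(n + 7/6).
Evaluating step by step (a_0 = 1):
  n = 1: D(1) = 1(1 + 7/6) = 13/6; numerator = 1(1) = 1; a_1 = (1)/(13/6) = 6/13
  n = 2: D(2) = 2(2 + 7/6) = 19/3; numerator = 1(6/13) = 6/13; a_2 = (6/13)/(19/3) = 18/247
  n = 3: D(3) = 3(3 + 7/6) = 25/2; numerator = 1(18/247) = 18/247; a_3 = (18/247)/(25/2) = 36/6175
  n = 4: D(4) = 4(4 + 7/6) = 62/3; numerator = 1(36/6175) = 36/6175; a_4 = (36/6175)/(62/3) = 54/191425

r = 2/3; a_0 = 1; a_1 = 6/13; a_2 = 18/247; a_3 = 36/6175; a_4 = 54/191425


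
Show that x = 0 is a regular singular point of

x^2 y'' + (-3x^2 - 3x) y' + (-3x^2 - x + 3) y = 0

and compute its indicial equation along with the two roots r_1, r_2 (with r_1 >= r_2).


Divide by x^2 to reach normal form y'' + P_1(x) y' + P_2(x) y = 0 with P_1(x) = -3 - 3/x and P_2(x) = -3 - 1/x + 3/x^2.
x = 0 is a singular point because the y'-coefficient -3 - 3/x has a pole at x = 0 and the y-coefficient -3 - 1/x + 3/x^2 has a pole at x = 0.
It is a regular singular point because x P_1(x) = p(x) = -3x - 3 and x^2 P_2(x) = q(x) = -3x^2 - x + 3 are polynomials, hence analytic at x = 0.
p(0) = -3,  q(0) = 3.
Indicial equation: r(r-1) + p(0) r + q(0) = 0, i.e. r^2 + (p(0) - 1) r + q(0) = 0, i.e. r^2 - 4 r + 3 = 0.
Discriminant: (-4)^2 - 4(3) = 4, so r = (4 ± 2)/2.
Solving: r_1 = 3, r_2 = 1.

indicial: r^2 - 4 r + 3 = 0; roots r_1 = 3, r_2 = 1


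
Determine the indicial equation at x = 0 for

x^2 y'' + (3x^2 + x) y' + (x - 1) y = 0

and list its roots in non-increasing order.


Divide by x^2 to reach normal form y'' + P_1(x) y' + P_2(x) y = 0 with P_1(x) = 3 + 1/x and P_2(x) = 1/x - 1/x^2.
x = 0 is a singular point because the y'-coefficient 3 + 1/x has a pole at x = 0 and the y-coefficient 1/x - 1/x^2 has a pole at x = 0.
It is a regular singular point because x P_1(x) = p(x) = 3x + 1 and x^2 P_2(x) = q(x) = x - 1 are polynomials, hence analytic at x = 0.
p(0) = 1,  q(0) = -1.
Indicial equation: r(r-1) + p(0) r + q(0) = 0, i.e. r^2 + (p(0) - 1) r + q(0) = 0, i.e. r^2 - 1 = 0.
Discriminant: (0)^2 - 4(-1) = 4, so r = (0 ± 2)/2.
Solving: r_1 = 1, r_2 = -1.

indicial: r^2 - 1 = 0; roots r_1 = 1, r_2 = -1


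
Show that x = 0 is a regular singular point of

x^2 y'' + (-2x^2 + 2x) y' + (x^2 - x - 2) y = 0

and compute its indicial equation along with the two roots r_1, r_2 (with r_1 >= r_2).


Divide by x^2 to reach normal form y'' + P_1(x) y' + P_2(x) y = 0 with P_1(x) = -2 + 2/x and P_2(x) = 1 - 1/x - 2/x^2.
x = 0 is a singular point because the y'-coefficient -2 + 2/x has a pole at x = 0 and the y-coefficient 1 - 1/x - 2/x^2 has a pole at x = 0.
It is a regular singular point because x P_1(x) = p(x) = 2 - 2x and x^2 P_2(x) = q(x) = x^2 - x - 2 are polynomials, hence analytic at x = 0.
p(0) = 2,  q(0) = -2.
Indicial equation: r(r-1) + p(0) r + q(0) = 0, i.e. r^2 + (p(0) - 1) r + q(0) = 0, i.e. r^2 + 1 r - 2 = 0.
Discriminant: (1)^2 - 4(-2) = 9, so r = (-1 ± 3)/2.
Solving: r_1 = 1, r_2 = -2.

indicial: r^2 + 1 r - 2 = 0; roots r_1 = 1, r_2 = -2


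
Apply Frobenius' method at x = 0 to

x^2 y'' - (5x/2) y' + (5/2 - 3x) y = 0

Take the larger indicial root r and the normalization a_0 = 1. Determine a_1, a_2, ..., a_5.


Write in Frobenius form y'' + (p(x)/x) y' + (q(x)/x^2) y = 0:
  p(x) = -5/2,  q(x) = 5/2 - 3x.
Indicial equation: r(r-1) + (-5/2) r + (5/2) = 0 -> roots r_1 = 5/2, r_2 = 1.
Take r = r_1 = 5/2. Let y(x) = x^r sum_{n>=0} a_n x^n with a_0 = 1.
Substitute y = x^r sum a_n x^n and match x^{r+n}. The recurrence is
  D(n) a_n - 3 a_{n-1} = 0,  where D(n) = (r+n)(r+n-1) + (-5/2)(r+n) + (5/2).
  a_n = 3 / D(n) * a_{n-1}.
Since the indicial polynomial factors as (r - r_1)(r - r_2), D(n) = (r_1 + n - r_1)(r_1 + n - r_2) = n(n + 3/2).
Evaluating step by step (a_0 = 1):
  n = 1: D(1) = 1(1 + 3/2) = 5/2; numerator = 3(1) = 3; a_1 = (3)/(5/2) = 6/5
  n = 2: D(2) = 2(2 + 3/2) = 7; numerator = 3(6/5) = 18/5; a_2 = (18/5)/(7) = 18/35
  n = 3: D(3) = 3(3 + 3/2) = 27/2; numerator = 3(18/35) = 54/35; a_3 = (54/35)/(27/2) = 4/35
  n = 4: D(4) = 4(4 + 3/2) = 22; numerator = 3(4/35) = 12/35; a_4 = (12/35)/(22) = 6/385
  n = 5: D(5) = 5(5 + 3/2) = 65/2; numerator = 3(6/385) = 18/385; a_5 = (18/385)/(65/2) = 36/25025

r = 5/2; a_0 = 1; a_1 = 6/5; a_2 = 18/35; a_3 = 4/35; a_4 = 6/385; a_5 = 36/25025


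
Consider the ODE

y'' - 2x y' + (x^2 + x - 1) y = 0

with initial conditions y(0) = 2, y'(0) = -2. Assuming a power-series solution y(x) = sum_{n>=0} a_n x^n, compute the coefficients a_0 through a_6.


Ansatz: y(x) = sum_{n>=0} a_n x^n, so y'(x) = sum_{n>=1} n a_n x^(n-1) and y''(x) = sum_{n>=2} n(n-1) a_n x^(n-2).
Substitute into P(x) y'' + Q(x) y' + R(x) y = 0 with P(x) = 1, Q(x) = -2x, R(x) = x^2 + x - 1, and match powers of x.
Initial conditions: a_0 = 2, a_1 = -2.
Setting the coefficient of each power of x to zero and solving order by order (substituting the coefficients already found):
  x^0: 2 a_2 - a_0 = 0  ->  2 a_2 = a_0 = 2  ->  a_2 = 1
  x^1: 6 a_3 - 3 a_1 + a_0 = 0  ->  6 a_3 = 3 a_1 - a_0 = -8  ->  a_3 = -4/3
  x^2: 12 a_4 - 5 a_2 + a_1 + a_0 = 0  ->  12 a_4 = 5 a_2 - a_1 - a_0 = 5  ->  a_4 = 5/12
  x^3: 20 a_5 - 7 a_3 + a_2 + a_1 = 0  ->  20 a_5 = 7 a_3 - a_2 - a_1 = -25/3  ->  a_5 = -5/12
  x^4: 30 a_6 - 9 a_4 + a_3 + a_2 = 0  ->  30 a_6 = 9 a_4 - a_3 - a_2 = 49/12  ->  a_6 = 49/360
Truncated series: y(x) = 2 - 2 x + x^2 - (4/3) x^3 + (5/12) x^4 - (5/12) x^5 + (49/360) x^6 + O(x^7).

a_0 = 2; a_1 = -2; a_2 = 1; a_3 = -4/3; a_4 = 5/12; a_5 = -5/12; a_6 = 49/360


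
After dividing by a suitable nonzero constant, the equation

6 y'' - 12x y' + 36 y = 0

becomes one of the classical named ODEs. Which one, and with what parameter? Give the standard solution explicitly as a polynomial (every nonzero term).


All three coefficients share the factor 6; dividing through by 6 gives  y'' - 2x y' + 6 y = 0.
This matches the Hermite equation y'' - 2x y' + 2n y = 0 with 2n = 6, so n = 3; the polynomial solution is H_3(x).
With y = sum_k a_k x^k, matching x^k gives (k+2)(k+1) a_{k+2} = 2(k - n) a_k = 2(k - 3) a_k. The right side vanishes at k = 3, so the series with the parity of 3 terminates at degree 3.
Standard normalization: leading coefficient of H_n is 2^n, so a_3 = 2^3 = 8. Work downward with a_k = (k+1)(k+2) a_{k+2} / (2(k - n)):
  a_1 = (2)(3)(8) / (2(1 - 3)) = 48/(-4) = -12
Hence H_3(x) = 8 x^3 - 12 x.

H_3(x); series = 8 x^3 - 12 x


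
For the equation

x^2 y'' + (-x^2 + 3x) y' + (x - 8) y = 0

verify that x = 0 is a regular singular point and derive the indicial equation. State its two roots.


Divide by x^2 to reach normal form y'' + P_1(x) y' + P_2(x) y = 0 with P_1(x) = -1 + 3/x and P_2(x) = 1/x - 8/x^2.
x = 0 is a singular point because the y'-coefficient -1 + 3/x has a pole at x = 0 and the y-coefficient 1/x - 8/x^2 has a pole at x = 0.
It is a regular singular point because x P_1(x) = p(x) = 3 - x and x^2 P_2(x) = q(x) = x - 8 are polynomials, hence analytic at x = 0.
p(0) = 3,  q(0) = -8.
Indicial equation: r(r-1) + p(0) r + q(0) = 0, i.e. r^2 + (p(0) - 1) r + q(0) = 0, i.e. r^2 + 2 r - 8 = 0.
Discriminant: (2)^2 - 4(-8) = 36, so r = (-2 ± 6)/2.
Solving: r_1 = 2, r_2 = -4.

indicial: r^2 + 2 r - 8 = 0; roots r_1 = 2, r_2 = -4


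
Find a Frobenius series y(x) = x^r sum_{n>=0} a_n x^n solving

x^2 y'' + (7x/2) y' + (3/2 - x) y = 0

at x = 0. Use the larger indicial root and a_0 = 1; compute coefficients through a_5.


Write in Frobenius form y'' + (p(x)/x) y' + (q(x)/x^2) y = 0:
  p(x) = 7/2,  q(x) = 3/2 - x.
Indicial equation: r(r-1) + (7/2) r + (3/2) = 0 -> roots r_1 = -1, r_2 = -3/2.
Take r = r_1 = -1. Let y(x) = x^r sum_{n>=0} a_n x^n with a_0 = 1.
Substitute y = x^r sum a_n x^n and match x^{r+n}. The recurrence is
  D(n) a_n - 1 a_{n-1} = 0,  where D(n) = (r+n)(r+n-1) + (7/2)(r+n) + (3/2).
  a_n = 1 / D(n) * a_{n-1}.
Since the indicial polynomial factors as (r - r_1)(r - r_2), D(n) = (r_1 + n - r_1)(r_1 + n - r_2) = n(n + 1/2).
Evaluating step by step (a_0 = 1):
  n = 1: D(1) = 1(1 + 1/2) = 3/2; numerator = 1(1) = 1; a_1 = (1)/(3/2) = 2/3
  n = 2: D(2) = 2(2 + 1/2) = 5; numerator = 1(2/3) = 2/3; a_2 = (2/3)/(5) = 2/15
  n = 3: D(3) = 3(3 + 1/2) = 21/2; numerator = 1(2/15) = 2/15; a_3 = (2/15)/(21/2) = 4/315
  n = 4: D(4) = 4(4 + 1/2) = 18; numerator = 1(4/315) = 4/315; a_4 = (4/315)/(18) = 2/2835
  n = 5: D(5) = 5(5 + 1/2) = 55/2; numerator = 1(2/2835) = 2/2835; a_5 = (2/2835)/(55/2) = 4/155925

r = -1; a_0 = 1; a_1 = 2/3; a_2 = 2/15; a_3 = 4/315; a_4 = 2/2835; a_5 = 4/155925


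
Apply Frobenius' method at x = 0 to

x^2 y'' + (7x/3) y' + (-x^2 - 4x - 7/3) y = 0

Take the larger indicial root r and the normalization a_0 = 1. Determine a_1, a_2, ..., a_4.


Write in Frobenius form y'' + (p(x)/x) y' + (q(x)/x^2) y = 0:
  p(x) = 7/3,  q(x) = -x^2 - 4x - 7/3.
Indicial equation: r(r-1) + (7/3) r + (-7/3) = 0 -> roots r_1 = 1, r_2 = -7/3.
Take r = r_1 = 1. Let y(x) = x^r sum_{n>=0} a_n x^n with a_0 = 1.
Substitute y = x^r sum a_n x^n and match x^{r+n}. The recurrence is
  D(n) a_n - 4 a_{n-1} - 1 a_{n-2} = 0,  where D(n) = (r+n)(r+n-1) + (7/3)(r+n) + (-7/3).
  a_n = [4 a_{n-1} + 1 a_{n-2}] / D(n).
Since the indicial polynomial factors as (r - r_1)(r - r_2), D(n) = (r_1 + n - r_1)(r_1 + n - r_2) = n(n + 10/3).
Evaluating step by step (a_0 = 1):
  n = 1: D(1) = 1(1 + 10/3) = 13/3; numerator = 4(1) = 4; a_1 = (4)/(13/3) = 12/13
  n = 2: D(2) = 2(2 + 10/3) = 32/3; numerator = 4(12/13) + 1(1) = 61/13; a_2 = (61/13)/(32/3) = 183/416
  n = 3: D(3) = 3(3 + 10/3) = 19; numerator = 4(183/416) + 1(12/13) = 279/104; a_3 = (279/104)/(19) = 279/1976
  n = 4: D(4) = 4(4 + 10/3) = 88/3; numerator = 4(279/1976) + 1(183/416) = 7941/7904; a_4 = (7941/7904)/(88/3) = 23823/695552

r = 1; a_0 = 1; a_1 = 12/13; a_2 = 183/416; a_3 = 279/1976; a_4 = 23823/695552


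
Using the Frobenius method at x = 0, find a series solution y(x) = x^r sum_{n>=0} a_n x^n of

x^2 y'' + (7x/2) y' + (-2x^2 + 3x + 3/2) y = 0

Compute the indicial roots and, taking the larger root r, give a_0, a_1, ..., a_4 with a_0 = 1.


Write in Frobenius form y'' + (p(x)/x) y' + (q(x)/x^2) y = 0:
  p(x) = 7/2,  q(x) = -2x^2 + 3x + 3/2.
Indicial equation: r(r-1) + (7/2) r + (3/2) = 0 -> roots r_1 = -1, r_2 = -3/2.
Take r = r_1 = -1. Let y(x) = x^r sum_{n>=0} a_n x^n with a_0 = 1.
Substitute y = x^r sum a_n x^n and match x^{r+n}. The recurrence is
  D(n) a_n + 3 a_{n-1} - 2 a_{n-2} = 0,  where D(n) = (r+n)(r+n-1) + (7/2)(r+n) + (3/2).
  a_n = [-3 a_{n-1} + 2 a_{n-2}] / D(n).
Since the indicial polynomial factors as (r - r_1)(r - r_2), D(n) = (r_1 + n - r_1)(r_1 + n - r_2) = n(n + 1/2).
Evaluating step by step (a_0 = 1):
  n = 1: D(1) = 1(1 + 1/2) = 3/2; numerator = -3(1) = -3; a_1 = (-3)/(3/2) = -2
  n = 2: D(2) = 2(2 + 1/2) = 5; numerator = -3(-2) + 2(1) = 8; a_2 = (8)/(5) = 8/5
  n = 3: D(3) = 3(3 + 1/2) = 21/2; numerator = -3(8/5) + 2(-2) = -44/5; a_3 = (-44/5)/(21/2) = -88/105
  n = 4: D(4) = 4(4 + 1/2) = 18; numerator = -3(-88/105) + 2(8/5) = 40/7; a_4 = (40/7)/(18) = 20/63

r = -1; a_0 = 1; a_1 = -2; a_2 = 8/5; a_3 = -88/105; a_4 = 20/63


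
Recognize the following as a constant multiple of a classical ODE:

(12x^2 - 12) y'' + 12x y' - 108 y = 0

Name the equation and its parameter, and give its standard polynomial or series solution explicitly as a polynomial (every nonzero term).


All three coefficients share the factor -12; dividing through by -12 gives  (1 - x^2) y'' - x y' + 9 y = 0.
This matches the Chebyshev equation (1 - x^2) y'' - x y' + n^2 y = 0 (note the -x y' term, not -2x y') with n^2 = 9, so n = 3; the polynomial solution is T_3(x).
With y = sum_k a_k x^k, matching x^k gives (k+2)(k+1) a_{k+2} = (k^2 - n^2) a_k = (k - 3)(k + 3) a_k. The right side vanishes at k = 3, so the series with the parity of 3 terminates at degree 3.
Standard normalization: leading coefficient of T_n is 2^(n-1), so a_3 = 2^2 = 4. Work downward with a_k = (k+1)(k+2) a_{k+2} / ((k - 3)(k + 3)):
  a_1 = (2)(3)(4) / ((1 - 3)(1 + 3)) = 24/(-8) = -3
Hence T_3(x) = 4 x^3 - 3 x.

T_3(x); series = 4 x^3 - 3 x


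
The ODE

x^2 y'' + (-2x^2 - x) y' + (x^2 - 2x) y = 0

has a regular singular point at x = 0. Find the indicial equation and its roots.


Divide by x^2 to reach normal form y'' + P_1(x) y' + P_2(x) y = 0 with P_1(x) = -2 - 1/x and P_2(x) = 1 - 2/x.
x = 0 is a singular point because the y'-coefficient -2 - 1/x has a pole at x = 0 and the y-coefficient 1 - 2/x has a pole at x = 0.
It is a regular singular point because x P_1(x) = p(x) = -2x - 1 and x^2 P_2(x) = q(x) = x^2 - 2x are polynomials, hence analytic at x = 0.
p(0) = -1,  q(0) = 0.
Indicial equation: r(r-1) + p(0) r + q(0) = 0, i.e. r^2 + (p(0) - 1) r + q(0) = 0, i.e. r^2 - 2 r = 0.
Discriminant: (-2)^2 - 4(0) = 4, so r = (2 ± 2)/2.
Solving: r_1 = 2, r_2 = 0.

indicial: r^2 - 2 r = 0; roots r_1 = 2, r_2 = 0


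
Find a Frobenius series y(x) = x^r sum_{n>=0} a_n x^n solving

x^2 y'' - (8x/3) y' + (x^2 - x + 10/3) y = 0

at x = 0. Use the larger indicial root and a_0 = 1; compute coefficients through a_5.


Write in Frobenius form y'' + (p(x)/x) y' + (q(x)/x^2) y = 0:
  p(x) = -8/3,  q(x) = x^2 - x + 10/3.
Indicial equation: r(r-1) + (-8/3) r + (10/3) = 0 -> roots r_1 = 2, r_2 = 5/3.
Take r = r_1 = 2. Let y(x) = x^r sum_{n>=0} a_n x^n with a_0 = 1.
Substitute y = x^r sum a_n x^n and match x^{r+n}. The recurrence is
  D(n) a_n - 1 a_{n-1} + 1 a_{n-2} = 0,  where D(n) = (r+n)(r+n-1) + (-8/3)(r+n) + (10/3).
  a_n = [1 a_{n-1} - 1 a_{n-2}] / D(n).
Since the indicial polynomial factors as (r - r_1)(r - r_2), D(n) = (r_1 + n - r_1)(r_1 + n - r_2) = n(n + 1/3).
Evaluating step by step (a_0 = 1):
  n = 1: D(1) = 1(1 + 1/3) = 4/3; numerator = 1(1) = 1; a_1 = (1)/(4/3) = 3/4
  n = 2: D(2) = 2(2 + 1/3) = 14/3; numerator = 1(3/4) - 1(1) = -1/4; a_2 = (-1/4)/(14/3) = -3/56
  n = 3: D(3) = 3(3 + 1/3) = 10; numerator = 1(-3/56) - 1(3/4) = -45/56; a_3 = (-45/56)/(10) = -9/112
  n = 4: D(4) = 4(4 + 1/3) = 52/3; numerator = 1(-9/112) - 1(-3/56) = -3/112; a_4 = (-3/112)/(52/3) = -9/5824
  n = 5: D(5) = 5(5 + 1/3) = 80/3; numerator = 1(-9/5824) - 1(-9/112) = 459/5824; a_5 = (459/5824)/(80/3) = 1377/465920

r = 2; a_0 = 1; a_1 = 3/4; a_2 = -3/56; a_3 = -9/112; a_4 = -9/5824; a_5 = 1377/465920


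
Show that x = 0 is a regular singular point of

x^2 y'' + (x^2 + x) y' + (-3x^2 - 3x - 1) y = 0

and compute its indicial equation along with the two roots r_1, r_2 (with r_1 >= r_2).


Divide by x^2 to reach normal form y'' + P_1(x) y' + P_2(x) y = 0 with P_1(x) = 1 + 1/x and P_2(x) = -3 - 3/x - 1/x^2.
x = 0 is a singular point because the y'-coefficient 1 + 1/x has a pole at x = 0 and the y-coefficient -3 - 3/x - 1/x^2 has a pole at x = 0.
It is a regular singular point because x P_1(x) = p(x) = x + 1 and x^2 P_2(x) = q(x) = -3x^2 - 3x - 1 are polynomials, hence analytic at x = 0.
p(0) = 1,  q(0) = -1.
Indicial equation: r(r-1) + p(0) r + q(0) = 0, i.e. r^2 + (p(0) - 1) r + q(0) = 0, i.e. r^2 - 1 = 0.
Discriminant: (0)^2 - 4(-1) = 4, so r = (0 ± 2)/2.
Solving: r_1 = 1, r_2 = -1.

indicial: r^2 - 1 = 0; roots r_1 = 1, r_2 = -1


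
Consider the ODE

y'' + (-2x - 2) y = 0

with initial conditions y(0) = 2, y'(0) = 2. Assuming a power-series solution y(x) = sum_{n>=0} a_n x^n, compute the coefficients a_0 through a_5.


Ansatz: y(x) = sum_{n>=0} a_n x^n, so y'(x) = sum_{n>=1} n a_n x^(n-1) and y''(x) = sum_{n>=2} n(n-1) a_n x^(n-2).
Substitute into P(x) y'' + Q(x) y' + R(x) y = 0 with P(x) = 1, Q(x) = 0, R(x) = -2x - 2, and match powers of x.
Initial conditions: a_0 = 2, a_1 = 2.
Setting the coefficient of each power of x to zero and solving order by order (substituting the coefficients already found):
  x^0: 2 a_2 - 2 a_0 = 0  ->  2 a_2 = 2 a_0 = 4  ->  a_2 = 2
  x^1: 6 a_3 - 2 a_1 - 2 a_0 = 0  ->  6 a_3 = 2 a_1 + 2 a_0 = 8  ->  a_3 = 4/3
  x^2: 12 a_4 - 2 a_2 - 2 a_1 = 0  ->  12 a_4 = 2 a_2 + 2 a_1 = 8  ->  a_4 = 2/3
  x^3: 20 a_5 - 2 a_3 - 2 a_2 = 0  ->  20 a_5 = 2 a_3 + 2 a_2 = 20/3  ->  a_5 = 1/3
Truncated series: y(x) = 2 + 2 x + 2 x^2 + (4/3) x^3 + (2/3) x^4 + (1/3) x^5 + O(x^6).

a_0 = 2; a_1 = 2; a_2 = 2; a_3 = 4/3; a_4 = 2/3; a_5 = 1/3


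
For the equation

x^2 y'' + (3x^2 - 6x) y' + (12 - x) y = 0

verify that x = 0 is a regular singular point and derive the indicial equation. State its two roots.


Divide by x^2 to reach normal form y'' + P_1(x) y' + P_2(x) y = 0 with P_1(x) = 3 - 6/x and P_2(x) = -1/x + 12/x^2.
x = 0 is a singular point because the y'-coefficient 3 - 6/x has a pole at x = 0 and the y-coefficient -1/x + 12/x^2 has a pole at x = 0.
It is a regular singular point because x P_1(x) = p(x) = 3x - 6 and x^2 P_2(x) = q(x) = 12 - x are polynomials, hence analytic at x = 0.
p(0) = -6,  q(0) = 12.
Indicial equation: r(r-1) + p(0) r + q(0) = 0, i.e. r^2 + (p(0) - 1) r + q(0) = 0, i.e. r^2 - 7 r + 12 = 0.
Discriminant: (-7)^2 - 4(12) = 1, so r = (7 ± 1)/2.
Solving: r_1 = 4, r_2 = 3.

indicial: r^2 - 7 r + 12 = 0; roots r_1 = 4, r_2 = 3


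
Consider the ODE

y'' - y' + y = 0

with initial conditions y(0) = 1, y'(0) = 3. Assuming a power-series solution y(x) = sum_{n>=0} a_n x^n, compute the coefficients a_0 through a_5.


Ansatz: y(x) = sum_{n>=0} a_n x^n, so y'(x) = sum_{n>=1} n a_n x^(n-1) and y''(x) = sum_{n>=2} n(n-1) a_n x^(n-2).
Substitute into P(x) y'' + Q(x) y' + R(x) y = 0 with P(x) = 1, Q(x) = -1, R(x) = 1, and match powers of x.
Initial conditions: a_0 = 1, a_1 = 3.
Setting the coefficient of each power of x to zero and solving order by order (substituting the coefficients already found):
  x^0: 2 a_2 - a_1 + a_0 = 0  ->  2 a_2 = a_1 - a_0 = 2  ->  a_2 = 1
  x^1: 6 a_3 - 2 a_2 + a_1 = 0  ->  6 a_3 = 2 a_2 - a_1 = -1  ->  a_3 = -1/6
  x^2: 12 a_4 - 3 a_3 + a_2 = 0  ->  12 a_4 = 3 a_3 - a_2 = -3/2  ->  a_4 = -1/8
  x^3: 20 a_5 - 4 a_4 + a_3 = 0  ->  20 a_5 = 4 a_4 - a_3 = -1/3  ->  a_5 = -1/60
Truncated series: y(x) = 1 + 3 x + x^2 - (1/6) x^3 - (1/8) x^4 - (1/60) x^5 + O(x^6).

a_0 = 1; a_1 = 3; a_2 = 1; a_3 = -1/6; a_4 = -1/8; a_5 = -1/60


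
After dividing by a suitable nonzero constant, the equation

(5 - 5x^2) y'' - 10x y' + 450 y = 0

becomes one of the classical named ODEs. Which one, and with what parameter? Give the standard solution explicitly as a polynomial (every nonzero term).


All three coefficients share the factor 5; dividing through by 5 gives  (1 - x^2) y'' - 2x y' + 90 y = 0.
This matches the Legendre equation (1 - x^2) y'' - 2x y' + n(n+1) y = 0 (note the -2x y' term) with n(n+1) = 90, so n = 9; the polynomial solution is P_9(x).
With y = sum_k a_k x^k, matching x^k gives (k+2)(k+1) a_{k+2} = [k(k+1) - n(n+1)] a_k = (k - 9)(k + 10) a_k. The right side vanishes at k = 9, so the series with the parity of 9 terminates at degree 9.
Standard normalization (P_n(1) = 1): leading coefficient (2n)!/(2^n (n!)^2) = 6402373705728000/(512*131681894400) = 12155/128, so a_9 = 12155/128. Work downward with a_k = (k+1)(k+2) a_{k+2} / ((k - 9)(k + 10)):
  a_7 = (8)(9)(12155/128) / ((7 - 9)(7 + 10)) = (109395/16)/(-34) = -6435/32
  a_5 = (6)(7)(-6435/32) / ((5 - 9)(5 + 10)) = (-135135/16)/(-60) = 9009/64
  a_3 = (4)(5)(9009/64) / ((3 - 9)(3 + 10)) = (45045/16)/(-78) = -1155/32
  a_1 = (2)(3)(-1155/32) / ((1 - 9)(1 + 10)) = (-3465/16)/(-88) = 315/128
Hence P_9(x) = 12155 x^9/128 - 6435 x^7/32 + 9009 x^5/64 - 1155 x^3/32 + 315 x/128.

P_9(x); series = 12155 x^9/128 - 6435 x^7/32 + 9009 x^5/64 - 1155 x^3/32 + 315 x/128


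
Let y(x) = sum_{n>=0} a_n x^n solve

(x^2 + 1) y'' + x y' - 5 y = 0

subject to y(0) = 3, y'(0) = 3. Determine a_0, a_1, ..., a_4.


Ansatz: y(x) = sum_{n>=0} a_n x^n, so y'(x) = sum_{n>=1} n a_n x^(n-1) and y''(x) = sum_{n>=2} n(n-1) a_n x^(n-2).
Substitute into P(x) y'' + Q(x) y' + R(x) y = 0 with P(x) = x^2 + 1, Q(x) = x, R(x) = -5, and match powers of x.
Initial conditions: a_0 = 3, a_1 = 3.
Setting the coefficient of each power of x to zero and solving order by order (substituting the coefficients already found):
  x^0: 2 a_2 - 5 a_0 = 0  ->  2 a_2 = 5 a_0 = 15  ->  a_2 = 15/2
  x^1: 6 a_3 - 4 a_1 = 0  ->  6 a_3 = 4 a_1 = 12  ->  a_3 = 2
  x^2: 12 a_4 - a_2 = 0  ->  12 a_4 = a_2 = 15/2  ->  a_4 = 5/8
Truncated series: y(x) = 3 + 3 x + (15/2) x^2 + 2 x^3 + (5/8) x^4 + O(x^5).

a_0 = 3; a_1 = 3; a_2 = 15/2; a_3 = 2; a_4 = 5/8


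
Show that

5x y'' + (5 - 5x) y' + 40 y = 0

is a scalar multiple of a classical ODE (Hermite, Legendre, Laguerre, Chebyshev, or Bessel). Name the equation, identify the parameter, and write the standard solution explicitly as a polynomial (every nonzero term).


All three coefficients share the factor 5; dividing through by 5 gives  x y'' + (1 - x) y' + 8 y = 0.
This matches the Laguerre equation x y'' + (1 - x) y' + n y = 0 with n = 8; the polynomial solution is L_8(x).
With y = sum_k a_k x^k, matching x^k gives (k+1)k a_{k+1} + (k+1) a_{k+1} - k a_k + n a_k = 0, i.e. (k+1)^2 a_{k+1} = (k - n) a_k = (k - 8) a_k. The right side vanishes at k = 8, so the series terminates at degree 8.
Standard normalization L_n(0) = 1 gives a_0 = 1. Work upward with a_{k+1} = (k - 8) a_k / (k+1)^2:
  a_1 = (0 - 8)(1) / 1^2 = -8/1 = -8
  a_2 = (1 - 8)(-8) / 2^2 = 56/4 = 14
  a_3 = (2 - 8)(14) / 3^2 = -84/9 = -28/3
  a_4 = (3 - 8)(-28/3) / 4^2 = (140/3)/16 = 35/12
  a_5 = (4 - 8)(35/12) / 5^2 = (-35/3)/25 = -7/15
  a_6 = (5 - 8)(-7/15) / 6^2 = (7/5)/36 = 7/180
  a_7 = (6 - 8)(7/180) / 7^2 = (-7/90)/49 = -1/630
  a_8 = (7 - 8)(-1/630) / 8^2 = (1/630)/64 = 1/40320
Hence L_8(x) = x^8/40320 - x^7/630 + 7 x^6/180 - 7 x^5/15 + 35 x^4/12 - 28 x^3/3 + 14 x^2 - 8 x + 1.

L_8(x); series = x^8/40320 - x^7/630 + 7 x^6/180 - 7 x^5/15 + 35 x^4/12 - 28 x^3/3 + 14 x^2 - 8 x + 1
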